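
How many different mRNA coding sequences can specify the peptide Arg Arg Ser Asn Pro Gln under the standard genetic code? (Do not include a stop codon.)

Arg: 6 codons.
Arg: 6 codons.
Ser: 6 codons.
Asn: 2 codons.
Pro: 4 codons.
Gln: 2 codons.
6 × 6 × 6 × 2 × 4 × 2 = 3456.

3456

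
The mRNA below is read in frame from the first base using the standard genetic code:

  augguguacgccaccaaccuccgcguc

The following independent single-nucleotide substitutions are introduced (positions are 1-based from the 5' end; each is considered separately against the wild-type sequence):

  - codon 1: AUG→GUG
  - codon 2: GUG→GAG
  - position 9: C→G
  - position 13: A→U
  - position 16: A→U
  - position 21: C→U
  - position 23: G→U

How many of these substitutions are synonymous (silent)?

1

Codon 1: AUG (Met) → GUG (Val) — missense.
Codon 2: GUG (Val) → GAG (Glu) — missense.
Codon 3: UAC (Tyr) → UAG (Stop) — nonsense.
Codon 5: ACC (Thr) → UCC (Ser) — missense.
Codon 6: AAC (Asn) → UAC (Tyr) — missense.
Codon 7: CUC (Leu) → CUU (Leu) — synonymous.
Codon 8: CGC (Arg) → CUC (Leu) — missense.
Synonymous: 1 of 7.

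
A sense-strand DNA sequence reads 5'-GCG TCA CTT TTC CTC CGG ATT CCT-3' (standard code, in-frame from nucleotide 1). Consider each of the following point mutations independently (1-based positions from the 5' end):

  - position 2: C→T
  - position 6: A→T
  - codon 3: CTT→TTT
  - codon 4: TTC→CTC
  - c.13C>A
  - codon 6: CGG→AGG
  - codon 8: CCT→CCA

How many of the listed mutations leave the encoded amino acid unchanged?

3

Codon 1: GCG (Ala) → GTG (Val) — missense.
Codon 2: TCA (Ser) → TCT (Ser) — synonymous.
Codon 3: CTT (Leu) → TTT (Phe) — missense.
Codon 4: TTC (Phe) → CTC (Leu) — missense.
Codon 5: CTC (Leu) → ATC (Ile) — missense.
Codon 6: CGG (Arg) → AGG (Arg) — synonymous.
Codon 8: CCT (Pro) → CCA (Pro) — synonymous.
Synonymous: 3 of 7.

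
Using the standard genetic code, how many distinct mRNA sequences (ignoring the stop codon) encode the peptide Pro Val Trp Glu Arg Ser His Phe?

Pro: 4 codons.
Val: 4 codons.
Trp: 1 codon.
Glu: 2 codons.
Arg: 6 codons.
Ser: 6 codons.
His: 2 codons.
Phe: 2 codons.
4 × 4 × 1 × 2 × 6 × 6 × 2 × 2 = 4608.

4608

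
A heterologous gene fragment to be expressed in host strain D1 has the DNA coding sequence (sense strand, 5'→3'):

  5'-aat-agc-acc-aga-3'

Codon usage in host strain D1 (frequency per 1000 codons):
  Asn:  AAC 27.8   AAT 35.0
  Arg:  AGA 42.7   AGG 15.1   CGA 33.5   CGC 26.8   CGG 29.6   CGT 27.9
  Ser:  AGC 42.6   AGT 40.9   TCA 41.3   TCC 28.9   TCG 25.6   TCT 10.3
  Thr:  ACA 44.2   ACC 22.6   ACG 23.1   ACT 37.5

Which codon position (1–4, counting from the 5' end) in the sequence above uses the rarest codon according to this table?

Codon 1 AAT (Asn): 35.0 per 1000.
Codon 2 AGC (Ser): 42.6 per 1000.
Codon 3 ACC (Thr): 22.6 per 1000.
Codon 4 AGA (Arg): 42.7 per 1000.
Lowest frequency is 22.6 at codon 3.

3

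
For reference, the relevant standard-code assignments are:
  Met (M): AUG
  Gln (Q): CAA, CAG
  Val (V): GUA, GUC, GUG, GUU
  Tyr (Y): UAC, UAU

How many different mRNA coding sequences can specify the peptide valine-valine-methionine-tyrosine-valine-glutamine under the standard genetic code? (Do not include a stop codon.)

Val: 4 codons.
Val: 4 codons.
Met: 1 codon.
Tyr: 2 codons.
Val: 4 codons.
Gln: 2 codons.
4 × 4 × 1 × 2 × 4 × 2 = 256.

256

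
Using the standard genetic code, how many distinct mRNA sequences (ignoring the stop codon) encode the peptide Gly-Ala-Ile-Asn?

Gly: 4 codons.
Ala: 4 codons.
Ile: 3 codons.
Asn: 2 codons.
4 × 4 × 3 × 2 = 96.

96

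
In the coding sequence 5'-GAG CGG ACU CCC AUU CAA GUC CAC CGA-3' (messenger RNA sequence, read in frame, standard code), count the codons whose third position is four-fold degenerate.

Codon 1 GAG (Glu): third position 2-fold.
Codon 2 CGG (Arg): third position 4-fold.
Codon 3 ACU (Thr): third position 4-fold.
Codon 4 CCC (Pro): third position 4-fold.
Codon 5 AUU (Ile): third position 3-fold.
Codon 6 CAA (Gln): third position 2-fold.
Codon 7 GUC (Val): third position 4-fold.
Codon 8 CAC (His): third position 2-fold.
Codon 9 CGA (Arg): third position 4-fold.
Four-fold degenerate third positions: 5.

5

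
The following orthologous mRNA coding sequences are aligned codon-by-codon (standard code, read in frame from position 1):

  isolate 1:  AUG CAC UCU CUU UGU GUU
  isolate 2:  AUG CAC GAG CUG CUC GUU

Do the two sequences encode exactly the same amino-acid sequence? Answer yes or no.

Codon 1: AUG Met / AUG Met — identical.
Codon 2: CAC His / CAC His — identical.
Codon 3: UCU Ser / GAG Glu — nonsynonymous.
Codon 4: CUU Leu / CUG Leu — synonymous.
Codon 5: UGU Cys / CUC Leu — nonsynonymous.
Codon 6: GUU Val / GUU Val — identical.
Nonsynonymous differences: 2 → different protein.

no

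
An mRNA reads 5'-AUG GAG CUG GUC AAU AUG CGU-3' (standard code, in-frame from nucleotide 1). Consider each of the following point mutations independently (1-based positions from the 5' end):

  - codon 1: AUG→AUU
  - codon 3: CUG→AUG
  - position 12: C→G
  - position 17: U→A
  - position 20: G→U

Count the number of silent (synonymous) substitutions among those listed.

1

Codon 1: AUG (Met) → AUU (Ile) — missense.
Codon 3: CUG (Leu) → AUG (Met) — missense.
Codon 4: GUC (Val) → GUG (Val) — synonymous.
Codon 6: AUG (Met) → AAG (Lys) — missense.
Codon 7: CGU (Arg) → CUU (Leu) — missense.
Synonymous: 1 of 5.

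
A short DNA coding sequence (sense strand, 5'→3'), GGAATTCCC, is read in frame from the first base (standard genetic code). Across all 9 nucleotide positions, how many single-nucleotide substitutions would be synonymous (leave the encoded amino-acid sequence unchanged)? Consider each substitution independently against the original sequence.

Codon 1 (GGA, Gly): 3 synonymous substitutions.
Codon 2 (ATT, Ile): 2 synonymous substitutions.
Codon 3 (CCC, Pro): 3 synonymous substitutions.
Total: 3 + 2 + 3 = 8.

8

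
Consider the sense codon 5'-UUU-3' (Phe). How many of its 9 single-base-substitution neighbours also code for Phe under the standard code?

1

Position 1: none → 0 synonymous.
Position 2: none → 0 synonymous.
Position 3: UUC → 1 synonymous.
Total: 0 + 0 + 1 = 1.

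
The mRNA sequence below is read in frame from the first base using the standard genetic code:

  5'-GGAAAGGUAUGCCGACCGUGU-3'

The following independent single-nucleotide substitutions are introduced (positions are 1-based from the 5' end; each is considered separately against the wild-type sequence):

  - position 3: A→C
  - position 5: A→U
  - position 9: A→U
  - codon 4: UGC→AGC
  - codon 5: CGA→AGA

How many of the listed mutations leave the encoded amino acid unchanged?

Codon 1: GGA (Gly) → GGC (Gly) — synonymous.
Codon 2: AAG (Lys) → AUG (Met) — missense.
Codon 3: GUA (Val) → GUU (Val) — synonymous.
Codon 4: UGC (Cys) → AGC (Ser) — missense.
Codon 5: CGA (Arg) → AGA (Arg) — synonymous.
Synonymous: 3 of 5.

3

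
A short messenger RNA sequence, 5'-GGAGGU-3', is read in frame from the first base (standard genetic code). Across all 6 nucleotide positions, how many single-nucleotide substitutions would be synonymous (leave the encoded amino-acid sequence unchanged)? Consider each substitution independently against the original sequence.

6

Codon 1 (GGA, Gly): 3 synonymous substitutions.
Codon 2 (GGU, Gly): 3 synonymous substitutions.
Total: 3 + 3 = 6.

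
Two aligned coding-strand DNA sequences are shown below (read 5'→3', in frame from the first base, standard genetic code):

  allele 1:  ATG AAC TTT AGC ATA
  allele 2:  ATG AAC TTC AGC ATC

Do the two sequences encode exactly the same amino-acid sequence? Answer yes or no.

Codon 1: ATG Met / ATG Met — identical.
Codon 2: AAC Asn / AAC Asn — identical.
Codon 3: TTT Phe / TTC Phe — synonymous.
Codon 4: AGC Ser / AGC Ser — identical.
Codon 5: ATA Ile / ATC Ile — synonymous.
Nonsynonymous differences: 0 → same protein.

yes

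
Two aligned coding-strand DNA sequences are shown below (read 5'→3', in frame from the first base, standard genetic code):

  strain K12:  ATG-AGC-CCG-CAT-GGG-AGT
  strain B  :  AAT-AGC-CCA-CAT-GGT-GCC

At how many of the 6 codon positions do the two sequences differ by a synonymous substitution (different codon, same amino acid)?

2

Codon 1: ATG Met / AAT Asn — nonsynonymous.
Codon 2: AGC Ser / AGC Ser — identical.
Codon 3: CCG Pro / CCA Pro — synonymous.
Codon 4: CAT His / CAT His — identical.
Codon 5: GGG Gly / GGT Gly — synonymous.
Codon 6: AGT Ser / GCC Ala — nonsynonymous.
Synonymous differences: 2.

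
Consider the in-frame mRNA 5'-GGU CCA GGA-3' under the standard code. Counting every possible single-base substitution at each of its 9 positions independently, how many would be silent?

Codon 1 (GGU, Gly): 3 synonymous substitutions.
Codon 2 (CCA, Pro): 3 synonymous substitutions.
Codon 3 (GGA, Gly): 3 synonymous substitutions.
Total: 3 + 3 + 3 = 9.

9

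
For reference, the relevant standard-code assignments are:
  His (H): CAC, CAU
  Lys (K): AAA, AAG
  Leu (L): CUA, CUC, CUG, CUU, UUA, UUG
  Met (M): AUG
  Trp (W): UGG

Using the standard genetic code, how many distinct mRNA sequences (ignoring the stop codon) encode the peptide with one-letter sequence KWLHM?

24

Lys: 2 codons.
Trp: 1 codon.
Leu: 6 codons.
His: 2 codons.
Met: 1 codon.
2 × 1 × 6 × 2 × 1 = 24.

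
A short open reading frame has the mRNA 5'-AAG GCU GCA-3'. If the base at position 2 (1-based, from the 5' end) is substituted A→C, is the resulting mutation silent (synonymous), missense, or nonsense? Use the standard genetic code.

Position 2 falls in codon 1: AAG → Lys.
After the substitution the codon is ACG → Thr.
Lys ≠ Thr, so this is a missense mutation.

missense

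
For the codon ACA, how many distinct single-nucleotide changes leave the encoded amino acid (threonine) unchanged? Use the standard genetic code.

Position 1: none → 0 synonymous.
Position 2: none → 0 synonymous.
Position 3: ACU, ACC, ACG → 3 synonymous.
Total: 0 + 0 + 3 = 3.

3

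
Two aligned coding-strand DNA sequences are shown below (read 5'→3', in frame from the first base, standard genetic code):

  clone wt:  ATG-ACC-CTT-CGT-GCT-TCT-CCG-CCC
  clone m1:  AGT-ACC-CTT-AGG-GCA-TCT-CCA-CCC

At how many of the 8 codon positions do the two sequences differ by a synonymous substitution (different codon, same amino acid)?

3

Codon 1: ATG Met / AGT Ser — nonsynonymous.
Codon 2: ACC Thr / ACC Thr — identical.
Codon 3: CTT Leu / CTT Leu — identical.
Codon 4: CGT Arg / AGG Arg — synonymous.
Codon 5: GCT Ala / GCA Ala — synonymous.
Codon 6: TCT Ser / TCT Ser — identical.
Codon 7: CCG Pro / CCA Pro — synonymous.
Codon 8: CCC Pro / CCC Pro — identical.
Synonymous differences: 3.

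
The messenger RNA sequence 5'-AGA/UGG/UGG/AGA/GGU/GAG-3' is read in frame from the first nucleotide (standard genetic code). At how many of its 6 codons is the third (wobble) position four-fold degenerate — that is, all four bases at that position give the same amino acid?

1

Codon 1 AGA (Arg): third position 2-fold.
Codon 2 UGG (Trp): third position 1-fold.
Codon 3 UGG (Trp): third position 1-fold.
Codon 4 AGA (Arg): third position 2-fold.
Codon 5 GGU (Gly): third position 4-fold.
Codon 6 GAG (Glu): third position 2-fold.
Four-fold degenerate third positions: 1.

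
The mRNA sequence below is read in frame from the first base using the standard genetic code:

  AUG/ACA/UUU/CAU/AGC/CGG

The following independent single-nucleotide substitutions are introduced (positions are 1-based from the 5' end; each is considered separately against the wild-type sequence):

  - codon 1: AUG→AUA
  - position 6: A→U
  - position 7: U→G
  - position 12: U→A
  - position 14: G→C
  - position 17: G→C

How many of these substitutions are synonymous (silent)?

Codon 1: AUG (Met) → AUA (Ile) — missense.
Codon 2: ACA (Thr) → ACU (Thr) — synonymous.
Codon 3: UUU (Phe) → GUU (Val) — missense.
Codon 4: CAU (His) → CAA (Gln) — missense.
Codon 5: AGC (Ser) → ACC (Thr) — missense.
Codon 6: CGG (Arg) → CCG (Pro) — missense.
Synonymous: 1 of 6.

1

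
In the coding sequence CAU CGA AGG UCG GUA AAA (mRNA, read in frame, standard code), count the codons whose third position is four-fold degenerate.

Codon 1 CAU (His): third position 2-fold.
Codon 2 CGA (Arg): third position 4-fold.
Codon 3 AGG (Arg): third position 2-fold.
Codon 4 UCG (Ser): third position 4-fold.
Codon 5 GUA (Val): third position 4-fold.
Codon 6 AAA (Lys): third position 2-fold.
Four-fold degenerate third positions: 3.

3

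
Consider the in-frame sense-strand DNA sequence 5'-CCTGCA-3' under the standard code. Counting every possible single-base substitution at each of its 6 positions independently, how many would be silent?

6

Codon 1 (CCT, Pro): 3 synonymous substitutions.
Codon 2 (GCA, Ala): 3 synonymous substitutions.
Total: 3 + 3 = 6.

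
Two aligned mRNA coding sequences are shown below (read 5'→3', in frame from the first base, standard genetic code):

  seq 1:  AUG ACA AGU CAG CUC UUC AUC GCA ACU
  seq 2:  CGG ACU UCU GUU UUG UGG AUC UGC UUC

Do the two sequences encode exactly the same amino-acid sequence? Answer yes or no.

no

Codon 1: AUG Met / CGG Arg — nonsynonymous.
Codon 2: ACA Thr / ACU Thr — synonymous.
Codon 3: AGU Ser / UCU Ser — synonymous.
Codon 4: CAG Gln / GUU Val — nonsynonymous.
Codon 5: CUC Leu / UUG Leu — synonymous.
Codon 6: UUC Phe / UGG Trp — nonsynonymous.
Codon 7: AUC Ile / AUC Ile — identical.
Codon 8: GCA Ala / UGC Cys — nonsynonymous.
Codon 9: ACU Thr / UUC Phe — nonsynonymous.
Nonsynonymous differences: 5 → different protein.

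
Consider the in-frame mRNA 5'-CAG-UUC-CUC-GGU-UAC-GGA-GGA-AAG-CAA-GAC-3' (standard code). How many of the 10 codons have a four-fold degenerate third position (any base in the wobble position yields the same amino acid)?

Codon 1 CAG (Gln): third position 2-fold.
Codon 2 UUC (Phe): third position 2-fold.
Codon 3 CUC (Leu): third position 4-fold.
Codon 4 GGU (Gly): third position 4-fold.
Codon 5 UAC (Tyr): third position 2-fold.
Codon 6 GGA (Gly): third position 4-fold.
Codon 7 GGA (Gly): third position 4-fold.
Codon 8 AAG (Lys): third position 2-fold.
Codon 9 CAA (Gln): third position 2-fold.
Codon 10 GAC (Asp): third position 2-fold.
Four-fold degenerate third positions: 4.

4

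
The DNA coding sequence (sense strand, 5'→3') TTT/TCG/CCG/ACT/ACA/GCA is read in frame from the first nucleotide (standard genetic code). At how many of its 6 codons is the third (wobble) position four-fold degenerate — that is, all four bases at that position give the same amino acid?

5

Codon 1 TTT (Phe): third position 2-fold.
Codon 2 TCG (Ser): third position 4-fold.
Codon 3 CCG (Pro): third position 4-fold.
Codon 4 ACT (Thr): third position 4-fold.
Codon 5 ACA (Thr): third position 4-fold.
Codon 6 GCA (Ala): third position 4-fold.
Four-fold degenerate third positions: 5.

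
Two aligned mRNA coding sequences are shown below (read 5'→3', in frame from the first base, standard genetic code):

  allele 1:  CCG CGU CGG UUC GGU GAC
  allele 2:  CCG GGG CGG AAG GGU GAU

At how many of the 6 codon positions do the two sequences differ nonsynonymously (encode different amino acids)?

2

Codon 1: CCG Pro / CCG Pro — identical.
Codon 2: CGU Arg / GGG Gly — nonsynonymous.
Codon 3: CGG Arg / CGG Arg — identical.
Codon 4: UUC Phe / AAG Lys — nonsynonymous.
Codon 5: GGU Gly / GGU Gly — identical.
Codon 6: GAC Asp / GAU Asp — synonymous.
Nonsynonymous differences: 2.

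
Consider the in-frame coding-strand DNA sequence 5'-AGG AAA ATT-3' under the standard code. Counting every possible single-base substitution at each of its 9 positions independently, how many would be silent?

Codon 1 (AGG, Arg): 2 synonymous substitutions.
Codon 2 (AAA, Lys): 1 synonymous substitution.
Codon 3 (ATT, Ile): 2 synonymous substitutions.
Total: 2 + 1 + 2 = 5.

5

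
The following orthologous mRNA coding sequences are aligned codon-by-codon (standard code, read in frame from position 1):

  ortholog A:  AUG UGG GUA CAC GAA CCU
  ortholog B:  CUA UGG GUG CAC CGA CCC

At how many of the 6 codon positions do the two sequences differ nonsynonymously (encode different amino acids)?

Codon 1: AUG Met / CUA Leu — nonsynonymous.
Codon 2: UGG Trp / UGG Trp — identical.
Codon 3: GUA Val / GUG Val — synonymous.
Codon 4: CAC His / CAC His — identical.
Codon 5: GAA Glu / CGA Arg — nonsynonymous.
Codon 6: CCU Pro / CCC Pro — synonymous.
Nonsynonymous differences: 2.

2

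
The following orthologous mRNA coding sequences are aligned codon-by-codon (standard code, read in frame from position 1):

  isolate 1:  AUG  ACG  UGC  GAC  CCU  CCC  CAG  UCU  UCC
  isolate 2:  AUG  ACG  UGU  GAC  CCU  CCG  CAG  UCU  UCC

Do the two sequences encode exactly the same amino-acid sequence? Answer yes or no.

yes

Codon 1: AUG Met / AUG Met — identical.
Codon 2: ACG Thr / ACG Thr — identical.
Codon 3: UGC Cys / UGU Cys — synonymous.
Codon 4: GAC Asp / GAC Asp — identical.
Codon 5: CCU Pro / CCU Pro — identical.
Codon 6: CCC Pro / CCG Pro — synonymous.
Codon 7: CAG Gln / CAG Gln — identical.
Codon 8: UCU Ser / UCU Ser — identical.
Codon 9: UCC Ser / UCC Ser — identical.
Nonsynonymous differences: 0 → same protein.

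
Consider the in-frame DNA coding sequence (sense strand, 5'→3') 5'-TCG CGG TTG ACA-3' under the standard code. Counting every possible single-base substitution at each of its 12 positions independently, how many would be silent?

12

Codon 1 (TCG, Ser): 3 synonymous substitutions.
Codon 2 (CGG, Arg): 4 synonymous substitutions.
Codon 3 (TTG, Leu): 2 synonymous substitutions.
Codon 4 (ACA, Thr): 3 synonymous substitutions.
Total: 3 + 4 + 2 + 3 = 12.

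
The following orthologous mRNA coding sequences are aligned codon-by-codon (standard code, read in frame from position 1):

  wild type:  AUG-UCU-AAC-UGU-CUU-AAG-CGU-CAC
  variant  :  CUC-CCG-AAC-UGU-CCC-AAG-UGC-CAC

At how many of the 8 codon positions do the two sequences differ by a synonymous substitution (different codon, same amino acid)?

Codon 1: AUG Met / CUC Leu — nonsynonymous.
Codon 2: UCU Ser / CCG Pro — nonsynonymous.
Codon 3: AAC Asn / AAC Asn — identical.
Codon 4: UGU Cys / UGU Cys — identical.
Codon 5: CUU Leu / CCC Pro — nonsynonymous.
Codon 6: AAG Lys / AAG Lys — identical.
Codon 7: CGU Arg / UGC Cys — nonsynonymous.
Codon 8: CAC His / CAC His — identical.
Synonymous differences: 0.

0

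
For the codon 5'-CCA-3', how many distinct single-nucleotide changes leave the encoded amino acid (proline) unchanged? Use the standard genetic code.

3

Position 1: none → 0 synonymous.
Position 2: none → 0 synonymous.
Position 3: CCT, CCC, CCG → 3 synonymous.
Total: 0 + 0 + 3 = 3.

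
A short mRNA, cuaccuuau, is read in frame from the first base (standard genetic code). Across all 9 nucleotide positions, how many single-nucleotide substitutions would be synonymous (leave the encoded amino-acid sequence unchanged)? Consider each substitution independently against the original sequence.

Codon 1 (CUA, Leu): 4 synonymous substitutions.
Codon 2 (CCU, Pro): 3 synonymous substitutions.
Codon 3 (UAU, Tyr): 1 synonymous substitution.
Total: 4 + 3 + 1 = 8.

8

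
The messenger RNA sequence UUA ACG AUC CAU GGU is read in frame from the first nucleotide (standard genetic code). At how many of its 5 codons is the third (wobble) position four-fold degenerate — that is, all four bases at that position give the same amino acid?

2

Codon 1 UUA (Leu): third position 2-fold.
Codon 2 ACG (Thr): third position 4-fold.
Codon 3 AUC (Ile): third position 3-fold.
Codon 4 CAU (His): third position 2-fold.
Codon 5 GGU (Gly): third position 4-fold.
Four-fold degenerate third positions: 2.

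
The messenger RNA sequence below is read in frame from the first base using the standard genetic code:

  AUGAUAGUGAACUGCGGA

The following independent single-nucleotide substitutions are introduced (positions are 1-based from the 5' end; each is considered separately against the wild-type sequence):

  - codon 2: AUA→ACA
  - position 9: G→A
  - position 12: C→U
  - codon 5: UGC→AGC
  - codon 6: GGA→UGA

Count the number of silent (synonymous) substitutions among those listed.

Codon 2: AUA (Ile) → ACA (Thr) — missense.
Codon 3: GUG (Val) → GUA (Val) — synonymous.
Codon 4: AAC (Asn) → AAU (Asn) — synonymous.
Codon 5: UGC (Cys) → AGC (Ser) — missense.
Codon 6: GGA (Gly) → UGA (Stop) — nonsense.
Synonymous: 2 of 5.

2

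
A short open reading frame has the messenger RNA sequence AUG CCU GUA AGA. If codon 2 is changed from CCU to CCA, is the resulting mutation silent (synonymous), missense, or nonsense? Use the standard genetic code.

Position 6 falls in codon 2: CCU → Pro.
After the substitution the codon is CCA → Pro.
Both encode Pro, so the change is synonymous.

silent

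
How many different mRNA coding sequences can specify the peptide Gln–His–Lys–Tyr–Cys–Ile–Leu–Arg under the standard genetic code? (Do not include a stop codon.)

3456

Gln: 2 codons.
His: 2 codons.
Lys: 2 codons.
Tyr: 2 codons.
Cys: 2 codons.
Ile: 3 codons.
Leu: 6 codons.
Arg: 6 codons.
2 × 2 × 2 × 2 × 2 × 3 × 6 × 6 = 3456.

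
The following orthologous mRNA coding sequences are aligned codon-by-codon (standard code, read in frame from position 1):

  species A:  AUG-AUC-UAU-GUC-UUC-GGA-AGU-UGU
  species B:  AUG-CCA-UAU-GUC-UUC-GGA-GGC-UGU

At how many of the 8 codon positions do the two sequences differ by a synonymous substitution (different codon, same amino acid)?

Codon 1: AUG Met / AUG Met — identical.
Codon 2: AUC Ile / CCA Pro — nonsynonymous.
Codon 3: UAU Tyr / UAU Tyr — identical.
Codon 4: GUC Val / GUC Val — identical.
Codon 5: UUC Phe / UUC Phe — identical.
Codon 6: GGA Gly / GGA Gly — identical.
Codon 7: AGU Ser / GGC Gly — nonsynonymous.
Codon 8: UGU Cys / UGU Cys — identical.
Synonymous differences: 0.

0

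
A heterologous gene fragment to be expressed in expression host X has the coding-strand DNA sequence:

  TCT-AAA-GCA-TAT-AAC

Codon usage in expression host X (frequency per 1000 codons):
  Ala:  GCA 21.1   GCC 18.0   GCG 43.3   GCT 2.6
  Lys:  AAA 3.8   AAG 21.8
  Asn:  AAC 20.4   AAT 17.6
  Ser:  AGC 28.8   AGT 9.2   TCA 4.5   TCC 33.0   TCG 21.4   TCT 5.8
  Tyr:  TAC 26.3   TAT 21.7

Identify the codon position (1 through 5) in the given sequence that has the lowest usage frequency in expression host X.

Codon 1 TCT (Ser): 5.8 per 1000.
Codon 2 AAA (Lys): 3.8 per 1000.
Codon 3 GCA (Ala): 21.1 per 1000.
Codon 4 TAT (Tyr): 21.7 per 1000.
Codon 5 AAC (Asn): 20.4 per 1000.
Lowest frequency is 3.8 at codon 2.

2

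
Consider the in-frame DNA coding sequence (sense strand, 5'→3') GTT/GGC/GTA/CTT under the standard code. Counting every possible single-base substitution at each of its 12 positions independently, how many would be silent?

12

Codon 1 (GTT, Val): 3 synonymous substitutions.
Codon 2 (GGC, Gly): 3 synonymous substitutions.
Codon 3 (GTA, Val): 3 synonymous substitutions.
Codon 4 (CTT, Leu): 3 synonymous substitutions.
Total: 3 + 3 + 3 + 3 = 12.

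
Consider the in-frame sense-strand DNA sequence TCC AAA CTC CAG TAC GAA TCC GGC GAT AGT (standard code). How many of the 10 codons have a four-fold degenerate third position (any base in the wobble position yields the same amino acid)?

Codon 1 TCC (Ser): third position 4-fold.
Codon 2 AAA (Lys): third position 2-fold.
Codon 3 CTC (Leu): third position 4-fold.
Codon 4 CAG (Gln): third position 2-fold.
Codon 5 TAC (Tyr): third position 2-fold.
Codon 6 GAA (Glu): third position 2-fold.
Codon 7 TCC (Ser): third position 4-fold.
Codon 8 GGC (Gly): third position 4-fold.
Codon 9 GAT (Asp): third position 2-fold.
Codon 10 AGT (Ser): third position 2-fold.
Four-fold degenerate third positions: 4.

4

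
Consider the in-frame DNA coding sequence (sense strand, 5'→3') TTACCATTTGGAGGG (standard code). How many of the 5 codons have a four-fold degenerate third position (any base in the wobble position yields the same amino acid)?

Codon 1 TTA (Leu): third position 2-fold.
Codon 2 CCA (Pro): third position 4-fold.
Codon 3 TTT (Phe): third position 2-fold.
Codon 4 GGA (Gly): third position 4-fold.
Codon 5 GGG (Gly): third position 4-fold.
Four-fold degenerate third positions: 3.

3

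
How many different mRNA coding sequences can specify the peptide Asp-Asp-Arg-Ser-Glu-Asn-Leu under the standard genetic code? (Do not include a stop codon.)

Asp: 2 codons.
Asp: 2 codons.
Arg: 6 codons.
Ser: 6 codons.
Glu: 2 codons.
Asn: 2 codons.
Leu: 6 codons.
2 × 2 × 6 × 6 × 2 × 2 × 6 = 3456.

3456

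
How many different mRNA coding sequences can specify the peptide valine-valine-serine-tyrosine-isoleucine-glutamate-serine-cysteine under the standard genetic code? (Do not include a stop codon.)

13824

Val: 4 codons.
Val: 4 codons.
Ser: 6 codons.
Tyr: 2 codons.
Ile: 3 codons.
Glu: 2 codons.
Ser: 6 codons.
Cys: 2 codons.
4 × 4 × 6 × 2 × 3 × 2 × 6 × 2 = 13824.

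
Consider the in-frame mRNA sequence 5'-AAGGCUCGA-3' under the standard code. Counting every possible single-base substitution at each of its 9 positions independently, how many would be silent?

Codon 1 (AAG, Lys): 1 synonymous substitution.
Codon 2 (GCU, Ala): 3 synonymous substitutions.
Codon 3 (CGA, Arg): 4 synonymous substitutions.
Total: 1 + 3 + 4 = 8.

8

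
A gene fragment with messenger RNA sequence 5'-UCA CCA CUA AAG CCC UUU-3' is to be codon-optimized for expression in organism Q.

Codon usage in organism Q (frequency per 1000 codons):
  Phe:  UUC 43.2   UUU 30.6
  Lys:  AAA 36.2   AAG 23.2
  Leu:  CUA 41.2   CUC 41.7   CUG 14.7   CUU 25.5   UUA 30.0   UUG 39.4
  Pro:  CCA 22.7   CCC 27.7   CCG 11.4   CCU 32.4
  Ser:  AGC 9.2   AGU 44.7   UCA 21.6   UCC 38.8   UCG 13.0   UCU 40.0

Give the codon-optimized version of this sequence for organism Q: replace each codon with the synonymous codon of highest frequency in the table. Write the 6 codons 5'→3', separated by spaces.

Codon 1 (Ser): best is AGU at 44.7.
Codon 2 (Pro): best is CCU at 32.4.
Codon 3 (Leu): best is CUC at 41.7.
Codon 4 (Lys): best is AAA at 36.2.
Codon 5 (Pro): best is CCU at 32.4.
Codon 6 (Phe): best is UUC at 43.2.

AGU CCU CUC AAA CCU UUC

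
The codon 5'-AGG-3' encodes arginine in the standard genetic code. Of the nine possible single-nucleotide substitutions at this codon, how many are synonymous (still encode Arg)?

Position 1: CGG → 1 synonymous.
Position 2: none → 0 synonymous.
Position 3: AGA → 1 synonymous.
Total: 1 + 0 + 1 = 2.

2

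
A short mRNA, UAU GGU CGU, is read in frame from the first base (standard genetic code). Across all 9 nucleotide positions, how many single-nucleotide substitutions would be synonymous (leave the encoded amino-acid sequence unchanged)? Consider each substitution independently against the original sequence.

Codon 1 (UAU, Tyr): 1 synonymous substitution.
Codon 2 (GGU, Gly): 3 synonymous substitutions.
Codon 3 (CGU, Arg): 3 synonymous substitutions.
Total: 1 + 3 + 3 = 7.

7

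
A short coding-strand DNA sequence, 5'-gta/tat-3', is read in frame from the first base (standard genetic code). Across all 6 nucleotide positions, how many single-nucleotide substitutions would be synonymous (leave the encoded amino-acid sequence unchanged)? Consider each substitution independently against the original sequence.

4

Codon 1 (GTA, Val): 3 synonymous substitutions.
Codon 2 (TAT, Tyr): 1 synonymous substitution.
Total: 3 + 1 = 4.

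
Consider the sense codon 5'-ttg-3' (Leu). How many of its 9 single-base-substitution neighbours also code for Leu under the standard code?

Position 1: CTG → 1 synonymous.
Position 2: none → 0 synonymous.
Position 3: TTA → 1 synonymous.
Total: 1 + 0 + 1 = 2.

2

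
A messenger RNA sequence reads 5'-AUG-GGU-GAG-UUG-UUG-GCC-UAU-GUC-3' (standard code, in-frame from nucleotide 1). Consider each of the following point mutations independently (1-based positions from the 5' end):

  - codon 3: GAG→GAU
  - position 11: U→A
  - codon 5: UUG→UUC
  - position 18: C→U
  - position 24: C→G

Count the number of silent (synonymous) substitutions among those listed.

Codon 3: GAG (Glu) → GAU (Asp) — missense.
Codon 4: UUG (Leu) → UAG (Stop) — nonsense.
Codon 5: UUG (Leu) → UUC (Phe) — missense.
Codon 6: GCC (Ala) → GCU (Ala) — synonymous.
Codon 8: GUC (Val) → GUG (Val) — synonymous.
Synonymous: 2 of 5.

2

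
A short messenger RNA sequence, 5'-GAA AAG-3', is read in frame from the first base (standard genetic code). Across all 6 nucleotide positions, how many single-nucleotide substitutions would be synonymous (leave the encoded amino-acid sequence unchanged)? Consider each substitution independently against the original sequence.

2

Codon 1 (GAA, Glu): 1 synonymous substitution.
Codon 2 (AAG, Lys): 1 synonymous substitution.
Total: 1 + 1 = 2.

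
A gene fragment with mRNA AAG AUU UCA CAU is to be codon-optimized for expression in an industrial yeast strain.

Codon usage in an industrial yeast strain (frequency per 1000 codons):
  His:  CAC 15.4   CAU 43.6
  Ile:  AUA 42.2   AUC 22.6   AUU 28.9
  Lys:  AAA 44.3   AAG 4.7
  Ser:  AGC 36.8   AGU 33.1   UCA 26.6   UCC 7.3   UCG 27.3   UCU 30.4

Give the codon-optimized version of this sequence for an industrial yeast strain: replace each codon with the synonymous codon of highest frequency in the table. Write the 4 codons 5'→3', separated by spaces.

AAA AUA AGC CAU

Codon 1 (Lys): best is AAA at 44.3.
Codon 2 (Ile): best is AUA at 42.2.
Codon 3 (Ser): best is AGC at 36.8.
Codon 4 (His): best is CAU at 43.6.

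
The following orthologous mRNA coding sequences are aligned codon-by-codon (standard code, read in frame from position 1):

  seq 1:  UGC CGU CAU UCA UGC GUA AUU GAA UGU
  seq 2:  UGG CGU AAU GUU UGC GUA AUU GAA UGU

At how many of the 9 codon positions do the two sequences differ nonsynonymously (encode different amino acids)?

Codon 1: UGC Cys / UGG Trp — nonsynonymous.
Codon 2: CGU Arg / CGU Arg — identical.
Codon 3: CAU His / AAU Asn — nonsynonymous.
Codon 4: UCA Ser / GUU Val — nonsynonymous.
Codon 5: UGC Cys / UGC Cys — identical.
Codon 6: GUA Val / GUA Val — identical.
Codon 7: AUU Ile / AUU Ile — identical.
Codon 8: GAA Glu / GAA Glu — identical.
Codon 9: UGU Cys / UGU Cys — identical.
Nonsynonymous differences: 3.

3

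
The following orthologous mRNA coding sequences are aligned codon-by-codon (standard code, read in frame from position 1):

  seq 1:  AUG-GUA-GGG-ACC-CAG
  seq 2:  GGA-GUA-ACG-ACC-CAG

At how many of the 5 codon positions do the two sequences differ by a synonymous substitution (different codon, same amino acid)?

0

Codon 1: AUG Met / GGA Gly — nonsynonymous.
Codon 2: GUA Val / GUA Val — identical.
Codon 3: GGG Gly / ACG Thr — nonsynonymous.
Codon 4: ACC Thr / ACC Thr — identical.
Codon 5: CAG Gln / CAG Gln — identical.
Synonymous differences: 0.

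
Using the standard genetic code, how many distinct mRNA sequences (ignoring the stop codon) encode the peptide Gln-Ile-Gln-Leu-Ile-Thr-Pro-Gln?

Gln: 2 codons.
Ile: 3 codons.
Gln: 2 codons.
Leu: 6 codons.
Ile: 3 codons.
Thr: 4 codons.
Pro: 4 codons.
Gln: 2 codons.
2 × 3 × 2 × 6 × 3 × 4 × 4 × 2 = 6912.

6912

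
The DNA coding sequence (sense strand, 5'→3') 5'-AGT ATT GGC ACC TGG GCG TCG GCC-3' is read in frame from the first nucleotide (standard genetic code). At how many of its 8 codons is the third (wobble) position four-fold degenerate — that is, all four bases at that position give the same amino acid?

5

Codon 1 AGT (Ser): third position 2-fold.
Codon 2 ATT (Ile): third position 3-fold.
Codon 3 GGC (Gly): third position 4-fold.
Codon 4 ACC (Thr): third position 4-fold.
Codon 5 TGG (Trp): third position 1-fold.
Codon 6 GCG (Ala): third position 4-fold.
Codon 7 TCG (Ser): third position 4-fold.
Codon 8 GCC (Ala): third position 4-fold.
Four-fold degenerate third positions: 5.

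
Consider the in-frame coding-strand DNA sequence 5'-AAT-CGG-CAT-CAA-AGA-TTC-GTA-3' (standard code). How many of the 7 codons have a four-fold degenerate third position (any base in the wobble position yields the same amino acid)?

2

Codon 1 AAT (Asn): third position 2-fold.
Codon 2 CGG (Arg): third position 4-fold.
Codon 3 CAT (His): third position 2-fold.
Codon 4 CAA (Gln): third position 2-fold.
Codon 5 AGA (Arg): third position 2-fold.
Codon 6 TTC (Phe): third position 2-fold.
Codon 7 GTA (Val): third position 4-fold.
Four-fold degenerate third positions: 2.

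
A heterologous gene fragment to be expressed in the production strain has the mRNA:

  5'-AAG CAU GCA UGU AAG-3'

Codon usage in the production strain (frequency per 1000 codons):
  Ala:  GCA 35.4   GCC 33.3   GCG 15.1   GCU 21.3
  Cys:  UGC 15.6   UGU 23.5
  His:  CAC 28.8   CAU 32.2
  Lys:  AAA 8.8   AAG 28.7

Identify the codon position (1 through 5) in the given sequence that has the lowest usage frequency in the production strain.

4

Codon 1 AAG (Lys): 28.7 per 1000.
Codon 2 CAU (His): 32.2 per 1000.
Codon 3 GCA (Ala): 35.4 per 1000.
Codon 4 UGU (Cys): 23.5 per 1000.
Codon 5 AAG (Lys): 28.7 per 1000.
Lowest frequency is 23.5 at codon 4.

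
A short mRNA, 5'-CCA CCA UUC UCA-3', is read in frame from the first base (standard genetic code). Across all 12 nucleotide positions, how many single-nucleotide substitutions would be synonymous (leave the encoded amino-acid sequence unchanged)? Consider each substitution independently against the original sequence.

10

Codon 1 (CCA, Pro): 3 synonymous substitutions.
Codon 2 (CCA, Pro): 3 synonymous substitutions.
Codon 3 (UUC, Phe): 1 synonymous substitution.
Codon 4 (UCA, Ser): 3 synonymous substitutions.
Total: 3 + 3 + 1 + 3 = 10.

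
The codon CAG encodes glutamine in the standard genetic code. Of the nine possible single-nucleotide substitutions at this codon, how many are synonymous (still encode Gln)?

Position 1: none → 0 synonymous.
Position 2: none → 0 synonymous.
Position 3: CAA → 1 synonymous.
Total: 0 + 0 + 1 = 1.

1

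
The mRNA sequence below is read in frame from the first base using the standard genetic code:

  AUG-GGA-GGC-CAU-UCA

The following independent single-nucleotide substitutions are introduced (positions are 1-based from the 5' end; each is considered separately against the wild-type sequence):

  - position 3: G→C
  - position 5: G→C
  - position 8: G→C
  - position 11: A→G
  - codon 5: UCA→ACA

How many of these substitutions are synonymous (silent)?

Codon 1: AUG (Met) → AUC (Ile) — missense.
Codon 2: GGA (Gly) → GCA (Ala) — missense.
Codon 3: GGC (Gly) → GCC (Ala) — missense.
Codon 4: CAU (His) → CGU (Arg) — missense.
Codon 5: UCA (Ser) → ACA (Thr) — missense.
Synonymous: 0 of 5.

0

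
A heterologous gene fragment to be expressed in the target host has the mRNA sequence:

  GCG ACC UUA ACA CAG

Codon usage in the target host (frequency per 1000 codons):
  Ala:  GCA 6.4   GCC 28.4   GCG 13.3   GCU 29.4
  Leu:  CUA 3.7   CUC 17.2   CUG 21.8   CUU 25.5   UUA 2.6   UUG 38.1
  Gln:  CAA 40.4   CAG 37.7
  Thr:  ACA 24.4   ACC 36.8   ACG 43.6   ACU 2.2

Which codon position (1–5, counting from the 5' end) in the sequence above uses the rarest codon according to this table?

Codon 1 GCG (Ala): 13.3 per 1000.
Codon 2 ACC (Thr): 36.8 per 1000.
Codon 3 UUA (Leu): 2.6 per 1000.
Codon 4 ACA (Thr): 24.4 per 1000.
Codon 5 CAG (Gln): 37.7 per 1000.
Lowest frequency is 2.6 at codon 3.

3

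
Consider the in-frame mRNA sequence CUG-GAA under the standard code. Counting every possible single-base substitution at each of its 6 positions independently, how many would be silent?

5

Codon 1 (CUG, Leu): 4 synonymous substitutions.
Codon 2 (GAA, Glu): 1 synonymous substitution.
Total: 4 + 1 = 5.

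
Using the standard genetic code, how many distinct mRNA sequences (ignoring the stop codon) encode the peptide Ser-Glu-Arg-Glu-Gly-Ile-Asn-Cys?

Ser: 6 codons.
Glu: 2 codons.
Arg: 6 codons.
Glu: 2 codons.
Gly: 4 codons.
Ile: 3 codons.
Asn: 2 codons.
Cys: 2 codons.
6 × 2 × 6 × 2 × 4 × 3 × 2 × 2 = 6912.

6912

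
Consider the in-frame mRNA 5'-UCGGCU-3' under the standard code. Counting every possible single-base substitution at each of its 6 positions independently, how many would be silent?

6

Codon 1 (UCG, Ser): 3 synonymous substitutions.
Codon 2 (GCU, Ala): 3 synonymous substitutions.
Total: 3 + 3 = 6.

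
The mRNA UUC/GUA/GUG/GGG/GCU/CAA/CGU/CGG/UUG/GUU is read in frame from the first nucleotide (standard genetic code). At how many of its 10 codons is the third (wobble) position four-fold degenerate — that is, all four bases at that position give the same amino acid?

Codon 1 UUC (Phe): third position 2-fold.
Codon 2 GUA (Val): third position 4-fold.
Codon 3 GUG (Val): third position 4-fold.
Codon 4 GGG (Gly): third position 4-fold.
Codon 5 GCU (Ala): third position 4-fold.
Codon 6 CAA (Gln): third position 2-fold.
Codon 7 CGU (Arg): third position 4-fold.
Codon 8 CGG (Arg): third position 4-fold.
Codon 9 UUG (Leu): third position 2-fold.
Codon 10 GUU (Val): third position 4-fold.
Four-fold degenerate third positions: 7.

7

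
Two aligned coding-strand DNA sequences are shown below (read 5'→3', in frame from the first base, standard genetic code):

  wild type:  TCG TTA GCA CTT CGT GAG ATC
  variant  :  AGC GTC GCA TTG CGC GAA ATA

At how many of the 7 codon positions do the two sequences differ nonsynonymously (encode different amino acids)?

1

Codon 1: TCG Ser / AGC Ser — synonymous.
Codon 2: TTA Leu / GTC Val — nonsynonymous.
Codon 3: GCA Ala / GCA Ala — identical.
Codon 4: CTT Leu / TTG Leu — synonymous.
Codon 5: CGT Arg / CGC Arg — synonymous.
Codon 6: GAG Glu / GAA Glu — synonymous.
Codon 7: ATC Ile / ATA Ile — synonymous.
Nonsynonymous differences: 1.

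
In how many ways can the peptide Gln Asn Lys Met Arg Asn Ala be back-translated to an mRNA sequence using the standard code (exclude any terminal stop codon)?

Gln: 2 codons.
Asn: 2 codons.
Lys: 2 codons.
Met: 1 codon.
Arg: 6 codons.
Asn: 2 codons.
Ala: 4 codons.
2 × 2 × 2 × 1 × 6 × 2 × 4 = 384.

384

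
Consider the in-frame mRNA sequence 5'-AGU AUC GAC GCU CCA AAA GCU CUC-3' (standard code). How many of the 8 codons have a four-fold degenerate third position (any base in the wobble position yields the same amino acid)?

4

Codon 1 AGU (Ser): third position 2-fold.
Codon 2 AUC (Ile): third position 3-fold.
Codon 3 GAC (Asp): third position 2-fold.
Codon 4 GCU (Ala): third position 4-fold.
Codon 5 CCA (Pro): third position 4-fold.
Codon 6 AAA (Lys): third position 2-fold.
Codon 7 GCU (Ala): third position 4-fold.
Codon 8 CUC (Leu): third position 4-fold.
Four-fold degenerate third positions: 4.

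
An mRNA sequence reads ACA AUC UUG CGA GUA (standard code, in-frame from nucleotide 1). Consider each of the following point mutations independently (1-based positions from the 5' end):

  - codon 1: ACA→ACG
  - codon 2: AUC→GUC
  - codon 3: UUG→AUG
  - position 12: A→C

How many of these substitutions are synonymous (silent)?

Codon 1: ACA (Thr) → ACG (Thr) — synonymous.
Codon 2: AUC (Ile) → GUC (Val) — missense.
Codon 3: UUG (Leu) → AUG (Met) — missense.
Codon 4: CGA (Arg) → CGC (Arg) — synonymous.
Synonymous: 2 of 4.

2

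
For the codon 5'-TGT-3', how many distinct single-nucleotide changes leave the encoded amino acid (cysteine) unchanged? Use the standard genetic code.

1

Position 1: none → 0 synonymous.
Position 2: none → 0 synonymous.
Position 3: TGC → 1 synonymous.
Total: 0 + 0 + 1 = 1.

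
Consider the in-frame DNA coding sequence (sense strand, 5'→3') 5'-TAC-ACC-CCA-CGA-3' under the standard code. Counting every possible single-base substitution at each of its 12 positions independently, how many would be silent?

Codon 1 (TAC, Tyr): 1 synonymous substitution.
Codon 2 (ACC, Thr): 3 synonymous substitutions.
Codon 3 (CCA, Pro): 3 synonymous substitutions.
Codon 4 (CGA, Arg): 4 synonymous substitutions.
Total: 1 + 3 + 3 + 4 = 11.

11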